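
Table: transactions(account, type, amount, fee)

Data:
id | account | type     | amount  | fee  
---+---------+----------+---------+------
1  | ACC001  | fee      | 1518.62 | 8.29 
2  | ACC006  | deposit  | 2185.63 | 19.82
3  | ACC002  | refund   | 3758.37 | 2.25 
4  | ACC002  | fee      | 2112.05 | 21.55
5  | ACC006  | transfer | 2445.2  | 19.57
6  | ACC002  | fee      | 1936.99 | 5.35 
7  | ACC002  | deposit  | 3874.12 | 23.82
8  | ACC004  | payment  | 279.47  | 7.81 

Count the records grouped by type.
SELECT type, COUNT(*) as count
FROM transactions
GROUP BY type

Result:
  deposit: 2
  fee: 3
  payment: 1
  refund: 1
  transfer: 1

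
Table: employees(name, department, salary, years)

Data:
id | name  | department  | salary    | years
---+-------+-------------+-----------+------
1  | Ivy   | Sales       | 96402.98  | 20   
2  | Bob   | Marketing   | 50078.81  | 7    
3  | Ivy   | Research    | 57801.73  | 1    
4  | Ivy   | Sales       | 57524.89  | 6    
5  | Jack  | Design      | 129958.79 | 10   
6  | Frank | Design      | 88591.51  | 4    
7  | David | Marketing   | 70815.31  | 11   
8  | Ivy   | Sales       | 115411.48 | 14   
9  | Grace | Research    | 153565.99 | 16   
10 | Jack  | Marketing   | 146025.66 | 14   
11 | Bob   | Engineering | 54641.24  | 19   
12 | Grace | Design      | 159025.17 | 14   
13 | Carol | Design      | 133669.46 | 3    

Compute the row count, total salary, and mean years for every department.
SELECT department,
       COUNT(*) as cnt,
       SUM(salary) as total_salary,
       AVG(years) as avg_years
FROM employees
GROUP BY department

Result:
  Design: 4 records, 511244.93 total salary, 7.75 avg years
  Engineering: 1 records, 54641.24 total salary, 19.00 avg years
  Marketing: 3 records, 266919.78 total salary, 10.67 avg years
  Research: 2 records, 211367.72 total salary, 8.50 avg years
  Sales: 3 records, 269339.35 total salary, 13.33 avg years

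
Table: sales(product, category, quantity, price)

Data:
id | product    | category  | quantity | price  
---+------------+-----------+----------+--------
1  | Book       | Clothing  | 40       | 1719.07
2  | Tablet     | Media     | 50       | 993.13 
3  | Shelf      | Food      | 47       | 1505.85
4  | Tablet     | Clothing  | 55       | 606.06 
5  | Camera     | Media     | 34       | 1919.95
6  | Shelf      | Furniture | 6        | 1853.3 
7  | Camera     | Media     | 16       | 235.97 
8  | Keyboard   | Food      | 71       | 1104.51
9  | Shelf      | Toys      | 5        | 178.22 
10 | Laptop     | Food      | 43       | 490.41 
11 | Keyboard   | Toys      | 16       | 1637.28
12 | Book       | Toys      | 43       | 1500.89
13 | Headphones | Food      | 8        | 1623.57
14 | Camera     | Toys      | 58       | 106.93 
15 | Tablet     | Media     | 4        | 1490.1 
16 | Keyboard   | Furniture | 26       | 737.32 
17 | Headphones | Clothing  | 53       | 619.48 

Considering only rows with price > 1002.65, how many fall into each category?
SELECT category, COUNT(*)
FROM sales
WHERE price > 1002.65
GROUP BY category

Note: WHERE filters rows before grouping.

Result:
  Clothing: 1
  Food: 3
  Furniture: 1
  Media: 2
  Toys: 2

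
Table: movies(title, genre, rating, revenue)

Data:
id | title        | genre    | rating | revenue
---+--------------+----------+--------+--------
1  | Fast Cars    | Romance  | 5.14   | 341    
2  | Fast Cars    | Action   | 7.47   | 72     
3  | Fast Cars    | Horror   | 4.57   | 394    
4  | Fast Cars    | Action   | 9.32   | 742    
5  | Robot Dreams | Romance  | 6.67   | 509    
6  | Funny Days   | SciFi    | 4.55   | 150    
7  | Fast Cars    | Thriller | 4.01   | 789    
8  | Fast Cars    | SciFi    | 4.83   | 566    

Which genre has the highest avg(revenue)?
SELECT genre, AVG(revenue) as val
FROM movies
GROUP BY genre
ORDER BY val DESC
LIMIT 1

Result: Thriller with avg(revenue) = 789.00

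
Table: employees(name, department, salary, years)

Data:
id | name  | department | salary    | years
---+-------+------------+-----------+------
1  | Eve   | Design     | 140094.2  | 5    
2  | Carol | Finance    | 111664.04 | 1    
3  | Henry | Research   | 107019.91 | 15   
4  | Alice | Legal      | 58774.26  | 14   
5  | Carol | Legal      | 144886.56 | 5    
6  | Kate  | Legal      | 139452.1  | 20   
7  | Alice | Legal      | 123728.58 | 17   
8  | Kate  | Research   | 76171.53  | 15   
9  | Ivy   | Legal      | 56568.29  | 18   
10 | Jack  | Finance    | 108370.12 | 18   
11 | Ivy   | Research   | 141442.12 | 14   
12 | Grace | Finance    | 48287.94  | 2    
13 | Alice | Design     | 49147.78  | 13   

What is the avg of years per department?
SELECT department, AVG(years) as result
FROM employees
GROUP BY department

Result:
  Design: 9.00
  Finance: 7.00
  Legal: 14.80
  Research: 14.67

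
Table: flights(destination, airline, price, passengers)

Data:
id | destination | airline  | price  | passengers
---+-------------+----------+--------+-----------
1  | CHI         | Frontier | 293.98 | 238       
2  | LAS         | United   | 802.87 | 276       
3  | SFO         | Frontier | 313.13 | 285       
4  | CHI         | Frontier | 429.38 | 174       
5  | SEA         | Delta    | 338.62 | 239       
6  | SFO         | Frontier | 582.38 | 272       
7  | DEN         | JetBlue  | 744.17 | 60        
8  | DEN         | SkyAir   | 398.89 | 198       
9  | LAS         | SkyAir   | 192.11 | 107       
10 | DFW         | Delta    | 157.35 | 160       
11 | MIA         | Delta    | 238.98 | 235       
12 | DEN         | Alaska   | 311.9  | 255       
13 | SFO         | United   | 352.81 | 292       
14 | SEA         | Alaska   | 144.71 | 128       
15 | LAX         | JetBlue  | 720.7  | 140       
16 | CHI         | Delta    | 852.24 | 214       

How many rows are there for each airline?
SELECT airline, COUNT(*) as count
FROM flights
GROUP BY airline

Result:
  Alaska: 2
  Delta: 4
  Frontier: 4
  JetBlue: 2
  SkyAir: 2
  United: 2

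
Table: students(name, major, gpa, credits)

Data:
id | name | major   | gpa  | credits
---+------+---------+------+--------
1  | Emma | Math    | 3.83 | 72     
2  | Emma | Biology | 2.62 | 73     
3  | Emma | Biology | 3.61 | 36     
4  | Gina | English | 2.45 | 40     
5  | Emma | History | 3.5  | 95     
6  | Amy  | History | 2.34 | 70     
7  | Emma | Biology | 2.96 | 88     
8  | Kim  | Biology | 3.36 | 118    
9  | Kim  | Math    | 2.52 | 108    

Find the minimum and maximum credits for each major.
SELECT major, MIN(credits), MAX(credits)
FROM students
GROUP BY major

Result:
  Biology: min=36, max=118
  English: min=40, max=40
  History: min=70, max=95
  Math: min=72, max=108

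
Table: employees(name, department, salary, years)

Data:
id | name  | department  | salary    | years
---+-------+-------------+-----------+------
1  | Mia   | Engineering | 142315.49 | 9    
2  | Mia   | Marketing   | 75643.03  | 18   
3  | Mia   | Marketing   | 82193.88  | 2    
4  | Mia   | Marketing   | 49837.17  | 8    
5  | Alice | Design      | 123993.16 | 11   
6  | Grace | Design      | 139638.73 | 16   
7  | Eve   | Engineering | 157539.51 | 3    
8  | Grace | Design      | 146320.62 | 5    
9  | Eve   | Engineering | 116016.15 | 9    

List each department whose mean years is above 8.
SELECT department, AVG(years)
FROM employees
GROUP BY department
HAVING AVG(years) > 8

Result:
  Design: avg=10.67
  Marketing: avg=9.33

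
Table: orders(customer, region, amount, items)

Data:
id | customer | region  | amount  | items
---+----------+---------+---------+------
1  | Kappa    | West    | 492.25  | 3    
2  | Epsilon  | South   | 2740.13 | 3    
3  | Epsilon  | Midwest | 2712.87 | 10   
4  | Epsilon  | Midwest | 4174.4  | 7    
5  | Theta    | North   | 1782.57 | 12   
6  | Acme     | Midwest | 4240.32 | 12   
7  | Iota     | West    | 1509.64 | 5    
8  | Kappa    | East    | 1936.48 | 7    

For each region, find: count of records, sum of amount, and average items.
SELECT region,
       COUNT(*) as cnt,
       SUM(amount) as total_amount,
       AVG(items) as avg_items
FROM orders
GROUP BY region

Result:
  East: 1 records, 1936.48 total amount, 7.00 avg items
  Midwest: 3 records, 11127.59 total amount, 9.67 avg items
  North: 1 records, 1782.57 total amount, 12.00 avg items
  South: 1 records, 2740.13 total amount, 3.00 avg items
  West: 2 records, 2001.89 total amount, 4.00 avg items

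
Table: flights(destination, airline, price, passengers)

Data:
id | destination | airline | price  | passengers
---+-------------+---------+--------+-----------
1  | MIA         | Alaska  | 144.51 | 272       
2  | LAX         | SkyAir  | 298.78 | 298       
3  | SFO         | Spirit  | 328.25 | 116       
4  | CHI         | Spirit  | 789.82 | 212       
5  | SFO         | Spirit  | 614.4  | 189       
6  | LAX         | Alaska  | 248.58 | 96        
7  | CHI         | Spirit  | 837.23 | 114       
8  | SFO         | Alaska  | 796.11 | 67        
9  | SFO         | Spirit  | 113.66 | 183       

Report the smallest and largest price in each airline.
SELECT airline, MIN(price), MAX(price)
FROM flights
GROUP BY airline

Result:
  Alaska: min=144.51, max=796.11
  SkyAir: min=298.78, max=298.78
  Spirit: min=113.66, max=837.23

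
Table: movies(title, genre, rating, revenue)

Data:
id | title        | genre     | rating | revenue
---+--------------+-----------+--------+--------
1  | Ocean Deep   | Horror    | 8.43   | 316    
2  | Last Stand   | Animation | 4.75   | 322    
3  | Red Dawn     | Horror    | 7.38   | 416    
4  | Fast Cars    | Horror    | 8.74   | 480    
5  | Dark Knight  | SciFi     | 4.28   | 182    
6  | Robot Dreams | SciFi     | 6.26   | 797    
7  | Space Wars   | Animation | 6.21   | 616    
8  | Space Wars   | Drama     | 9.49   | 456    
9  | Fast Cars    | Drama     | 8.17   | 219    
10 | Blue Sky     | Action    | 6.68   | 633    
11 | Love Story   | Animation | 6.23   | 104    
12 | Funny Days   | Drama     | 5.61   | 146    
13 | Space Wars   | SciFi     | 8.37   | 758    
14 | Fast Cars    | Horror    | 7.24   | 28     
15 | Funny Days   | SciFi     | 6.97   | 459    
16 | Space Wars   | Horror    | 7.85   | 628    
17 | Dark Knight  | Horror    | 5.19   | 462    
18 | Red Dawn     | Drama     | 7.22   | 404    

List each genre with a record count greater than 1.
SELECT genre, COUNT(*) as cnt
FROM movies
GROUP BY genre
HAVING COUNT(*) > 1

Result:
  Animation: 3
  Drama: 4
  Horror: 6
  SciFi: 4

Note: HAVING filters groups after aggregation, WHERE filters rows before.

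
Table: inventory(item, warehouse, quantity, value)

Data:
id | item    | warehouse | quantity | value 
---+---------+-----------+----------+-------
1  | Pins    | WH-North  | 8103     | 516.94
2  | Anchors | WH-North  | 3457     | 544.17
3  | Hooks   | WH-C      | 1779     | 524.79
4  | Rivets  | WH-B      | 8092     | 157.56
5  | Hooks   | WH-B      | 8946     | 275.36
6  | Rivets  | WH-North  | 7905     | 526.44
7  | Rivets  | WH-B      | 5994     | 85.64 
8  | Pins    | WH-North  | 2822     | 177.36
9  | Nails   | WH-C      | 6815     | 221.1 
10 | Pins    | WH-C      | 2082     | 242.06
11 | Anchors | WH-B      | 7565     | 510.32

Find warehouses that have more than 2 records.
SELECT warehouse, COUNT(*) as cnt
FROM inventory
GROUP BY warehouse
HAVING COUNT(*) > 2

Result:
  WH-B: 4
  WH-C: 3
  WH-North: 4

Note: HAVING filters groups after aggregation, WHERE filters rows before.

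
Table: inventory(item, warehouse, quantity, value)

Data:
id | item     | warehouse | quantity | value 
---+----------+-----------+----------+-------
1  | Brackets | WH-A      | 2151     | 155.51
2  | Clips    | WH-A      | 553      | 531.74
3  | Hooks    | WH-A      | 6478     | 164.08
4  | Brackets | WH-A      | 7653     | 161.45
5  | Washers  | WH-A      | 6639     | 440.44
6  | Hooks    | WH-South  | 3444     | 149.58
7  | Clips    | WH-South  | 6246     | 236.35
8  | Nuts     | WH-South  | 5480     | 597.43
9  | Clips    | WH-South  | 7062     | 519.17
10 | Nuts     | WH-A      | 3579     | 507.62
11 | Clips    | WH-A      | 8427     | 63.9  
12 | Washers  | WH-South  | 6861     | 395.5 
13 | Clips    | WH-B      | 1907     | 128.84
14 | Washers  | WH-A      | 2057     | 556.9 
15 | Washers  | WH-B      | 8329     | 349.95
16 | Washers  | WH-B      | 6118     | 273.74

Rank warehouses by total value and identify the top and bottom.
SELECT warehouse, SUM(value)
FROM inventory
GROUP BY warehouse
ORDER BY SUM(value)

All groups:
  WH-B: 752.53
  WH-South: 1898.03
  WH-A: 2581.64

Highest: WH-A (2581.64)
Lowest: WH-B (752.53)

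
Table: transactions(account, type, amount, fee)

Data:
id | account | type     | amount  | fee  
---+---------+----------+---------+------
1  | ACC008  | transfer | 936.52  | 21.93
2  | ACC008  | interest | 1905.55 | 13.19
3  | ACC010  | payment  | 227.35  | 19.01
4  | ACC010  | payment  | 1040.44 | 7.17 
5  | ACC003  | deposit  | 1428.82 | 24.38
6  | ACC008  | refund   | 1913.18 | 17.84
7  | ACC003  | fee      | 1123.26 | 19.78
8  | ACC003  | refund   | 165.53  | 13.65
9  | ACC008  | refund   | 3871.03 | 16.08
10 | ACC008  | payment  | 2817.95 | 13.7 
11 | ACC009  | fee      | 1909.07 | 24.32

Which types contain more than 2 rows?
SELECT type, COUNT(*) as cnt
FROM transactions
GROUP BY type
HAVING COUNT(*) > 2

Result:
  payment: 3
  refund: 3

Note: HAVING filters groups after aggregation, WHERE filters rows before.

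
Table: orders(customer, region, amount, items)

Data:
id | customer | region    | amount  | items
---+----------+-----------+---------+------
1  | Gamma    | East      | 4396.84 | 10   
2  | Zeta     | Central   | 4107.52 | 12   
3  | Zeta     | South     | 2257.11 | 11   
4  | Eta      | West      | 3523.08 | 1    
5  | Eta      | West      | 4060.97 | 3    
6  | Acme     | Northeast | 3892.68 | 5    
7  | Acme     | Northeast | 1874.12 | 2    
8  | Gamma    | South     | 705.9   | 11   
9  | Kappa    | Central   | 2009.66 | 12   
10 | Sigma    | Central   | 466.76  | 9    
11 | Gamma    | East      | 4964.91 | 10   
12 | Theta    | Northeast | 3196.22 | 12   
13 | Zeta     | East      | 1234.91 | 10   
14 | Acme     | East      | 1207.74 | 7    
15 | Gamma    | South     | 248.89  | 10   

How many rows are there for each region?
SELECT region, COUNT(*) as count
FROM orders
GROUP BY region

Result:
  Central: 3
  East: 4
  Northeast: 3
  South: 3
  West: 2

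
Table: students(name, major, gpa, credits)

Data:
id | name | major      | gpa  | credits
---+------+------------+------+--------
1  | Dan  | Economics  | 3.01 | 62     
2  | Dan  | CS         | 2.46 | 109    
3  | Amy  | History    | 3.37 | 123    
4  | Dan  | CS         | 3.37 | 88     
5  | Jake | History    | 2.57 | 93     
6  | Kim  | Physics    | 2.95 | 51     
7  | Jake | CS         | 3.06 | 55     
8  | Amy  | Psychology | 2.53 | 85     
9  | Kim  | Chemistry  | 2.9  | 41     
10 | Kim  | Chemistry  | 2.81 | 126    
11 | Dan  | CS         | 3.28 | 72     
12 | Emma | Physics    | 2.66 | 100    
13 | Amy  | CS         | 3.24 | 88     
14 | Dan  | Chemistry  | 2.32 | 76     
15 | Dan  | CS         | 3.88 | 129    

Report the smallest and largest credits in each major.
SELECT major, MIN(credits), MAX(credits)
FROM students
GROUP BY major

Result:
  CS: min=55, max=129
  Chemistry: min=41, max=126
  Economics: min=62, max=62
  History: min=93, max=123
  Physics: min=51, max=100
  Psychology: min=85, max=85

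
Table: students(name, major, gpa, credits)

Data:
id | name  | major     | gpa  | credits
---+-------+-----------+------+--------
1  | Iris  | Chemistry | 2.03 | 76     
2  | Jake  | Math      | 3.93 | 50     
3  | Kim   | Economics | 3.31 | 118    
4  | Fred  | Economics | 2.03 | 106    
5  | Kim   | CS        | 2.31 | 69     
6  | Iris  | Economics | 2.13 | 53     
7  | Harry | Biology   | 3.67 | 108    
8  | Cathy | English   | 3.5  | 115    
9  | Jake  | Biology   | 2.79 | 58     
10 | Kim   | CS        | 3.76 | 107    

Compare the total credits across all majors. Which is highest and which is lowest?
SELECT major, SUM(credits)
FROM students
GROUP BY major
ORDER BY SUM(credits)

All groups:
  Math: 50
  Chemistry: 76
  English: 115
  Biology: 166
  CS: 176
  Economics: 277

Highest: Economics (277)
Lowest: Math (50)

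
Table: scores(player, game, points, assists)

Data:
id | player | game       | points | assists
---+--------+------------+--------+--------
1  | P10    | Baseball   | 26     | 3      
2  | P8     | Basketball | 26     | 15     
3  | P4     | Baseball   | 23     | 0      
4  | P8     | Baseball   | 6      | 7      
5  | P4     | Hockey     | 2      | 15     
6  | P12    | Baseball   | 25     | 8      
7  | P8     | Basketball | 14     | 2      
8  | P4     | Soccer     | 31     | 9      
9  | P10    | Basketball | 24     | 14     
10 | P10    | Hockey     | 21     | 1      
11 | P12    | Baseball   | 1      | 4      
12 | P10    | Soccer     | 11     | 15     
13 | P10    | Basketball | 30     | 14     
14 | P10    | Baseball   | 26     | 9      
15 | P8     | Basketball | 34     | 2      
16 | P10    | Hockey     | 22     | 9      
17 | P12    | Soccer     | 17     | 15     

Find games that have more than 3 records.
SELECT game, COUNT(*) as cnt
FROM scores
GROUP BY game
HAVING COUNT(*) > 3

Result:
  Baseball: 6
  Basketball: 5

Note: HAVING filters groups after aggregation, WHERE filters rows before.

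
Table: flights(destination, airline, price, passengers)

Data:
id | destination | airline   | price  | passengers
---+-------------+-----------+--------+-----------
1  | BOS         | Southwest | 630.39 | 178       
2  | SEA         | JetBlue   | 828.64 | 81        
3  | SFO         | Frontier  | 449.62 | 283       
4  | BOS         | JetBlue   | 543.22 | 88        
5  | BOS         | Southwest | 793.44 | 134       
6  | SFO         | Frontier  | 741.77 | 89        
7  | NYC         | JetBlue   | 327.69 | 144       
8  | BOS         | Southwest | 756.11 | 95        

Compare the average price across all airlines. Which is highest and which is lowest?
SELECT airline, AVG(price)
FROM flights
GROUP BY airline
ORDER BY AVG(price)

All groups:
  JetBlue: 566.52
  Frontier: 595.70
  Southwest: 726.65

Highest: Southwest (726.65)
Lowest: JetBlue (566.52)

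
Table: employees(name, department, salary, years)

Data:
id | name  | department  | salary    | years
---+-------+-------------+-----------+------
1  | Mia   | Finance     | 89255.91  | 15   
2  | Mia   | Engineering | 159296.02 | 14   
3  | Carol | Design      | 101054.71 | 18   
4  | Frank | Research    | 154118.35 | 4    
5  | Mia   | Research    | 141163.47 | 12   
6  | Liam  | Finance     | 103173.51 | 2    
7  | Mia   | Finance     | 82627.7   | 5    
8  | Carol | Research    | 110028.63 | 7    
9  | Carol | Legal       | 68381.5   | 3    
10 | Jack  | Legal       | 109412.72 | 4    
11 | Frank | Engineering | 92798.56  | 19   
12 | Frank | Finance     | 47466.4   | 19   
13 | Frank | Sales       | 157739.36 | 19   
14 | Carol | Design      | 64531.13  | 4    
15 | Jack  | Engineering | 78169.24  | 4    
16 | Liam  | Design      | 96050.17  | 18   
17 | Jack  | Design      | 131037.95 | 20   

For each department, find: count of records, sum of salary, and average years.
SELECT department,
       COUNT(*) as cnt,
       SUM(salary) as total_salary,
       AVG(years) as avg_years
FROM employees
GROUP BY department

Result:
  Design: 4 records, 392673.96 total salary, 15.00 avg years
  Engineering: 3 records, 330263.82 total salary, 12.33 avg years
  Finance: 4 records, 322523.52 total salary, 10.25 avg years
  Legal: 2 records, 177794.22 total salary, 3.50 avg years
  Research: 3 records, 405310.45 total salary, 7.67 avg years
  Sales: 1 records, 157739.36 total salary, 19.00 avg years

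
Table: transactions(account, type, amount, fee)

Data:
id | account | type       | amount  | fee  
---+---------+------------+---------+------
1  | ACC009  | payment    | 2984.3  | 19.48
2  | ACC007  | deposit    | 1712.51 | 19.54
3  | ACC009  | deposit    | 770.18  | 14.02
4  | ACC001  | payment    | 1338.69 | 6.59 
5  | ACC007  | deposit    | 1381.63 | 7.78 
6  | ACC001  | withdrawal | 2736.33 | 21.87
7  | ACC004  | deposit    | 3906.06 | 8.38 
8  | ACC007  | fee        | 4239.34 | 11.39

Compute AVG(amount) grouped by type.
SELECT type, AVG(amount) as result
FROM transactions
GROUP BY type

Result:
  deposit: 1942.60
  fee: 4239.34
  payment: 2161.50
  withdrawal: 2736.33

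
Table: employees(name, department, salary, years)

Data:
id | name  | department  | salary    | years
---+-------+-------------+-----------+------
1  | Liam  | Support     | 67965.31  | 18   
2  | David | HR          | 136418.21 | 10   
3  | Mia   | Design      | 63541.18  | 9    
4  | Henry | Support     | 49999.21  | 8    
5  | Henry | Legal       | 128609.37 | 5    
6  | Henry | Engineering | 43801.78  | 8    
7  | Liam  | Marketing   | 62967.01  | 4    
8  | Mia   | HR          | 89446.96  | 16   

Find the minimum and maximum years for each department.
SELECT department, MIN(years), MAX(years)
FROM employees
GROUP BY department

Result:
  Design: min=9, max=9
  Engineering: min=8, max=8
  HR: min=10, max=16
  Legal: min=5, max=5
  Marketing: min=4, max=4
  Support: min=8, max=18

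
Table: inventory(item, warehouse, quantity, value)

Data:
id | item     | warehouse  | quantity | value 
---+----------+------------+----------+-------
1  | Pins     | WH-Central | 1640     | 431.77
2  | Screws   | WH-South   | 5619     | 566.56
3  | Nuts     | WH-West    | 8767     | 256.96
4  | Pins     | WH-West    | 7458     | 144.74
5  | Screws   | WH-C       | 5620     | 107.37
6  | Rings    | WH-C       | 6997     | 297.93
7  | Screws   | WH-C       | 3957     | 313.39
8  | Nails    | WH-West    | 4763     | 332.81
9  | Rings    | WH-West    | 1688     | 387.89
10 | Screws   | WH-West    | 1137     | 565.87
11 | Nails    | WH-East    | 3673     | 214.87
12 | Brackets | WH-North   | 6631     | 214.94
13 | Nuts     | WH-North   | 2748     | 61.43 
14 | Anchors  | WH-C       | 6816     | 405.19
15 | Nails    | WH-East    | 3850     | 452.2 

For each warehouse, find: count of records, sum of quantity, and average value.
SELECT warehouse,
       COUNT(*) as cnt,
       SUM(quantity) as total_quantity,
       AVG(value) as avg_value
FROM inventory
GROUP BY warehouse

Result:
  WH-C: 4 records, 23390 total quantity, 280.97 avg value
  WH-Central: 1 records, 1640 total quantity, 431.77 avg value
  WH-East: 2 records, 7523 total quantity, 333.54 avg value
  WH-North: 2 records, 9379 total quantity, 138.19 avg value
  WH-South: 1 records, 5619 total quantity, 566.56 avg value
  WH-West: 5 records, 23813 total quantity, 337.65 avg value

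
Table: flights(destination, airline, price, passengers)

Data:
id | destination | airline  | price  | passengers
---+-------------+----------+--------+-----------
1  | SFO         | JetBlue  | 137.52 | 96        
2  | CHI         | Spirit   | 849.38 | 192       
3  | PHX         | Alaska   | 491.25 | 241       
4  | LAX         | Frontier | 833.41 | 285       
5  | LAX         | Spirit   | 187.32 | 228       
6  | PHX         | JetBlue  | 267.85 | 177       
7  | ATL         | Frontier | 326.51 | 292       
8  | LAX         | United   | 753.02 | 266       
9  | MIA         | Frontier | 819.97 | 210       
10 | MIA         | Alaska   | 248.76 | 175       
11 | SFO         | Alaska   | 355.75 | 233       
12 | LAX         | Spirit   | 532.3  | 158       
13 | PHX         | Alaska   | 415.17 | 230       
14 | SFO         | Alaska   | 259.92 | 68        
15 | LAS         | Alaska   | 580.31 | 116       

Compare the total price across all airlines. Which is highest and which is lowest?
SELECT airline, SUM(price)
FROM flights
GROUP BY airline
ORDER BY SUM(price)

All groups:
  JetBlue: 405.37
  United: 753.02
  Spirit: 1569.00
  Frontier: 1979.89
  Alaska: 2351.16

Highest: Alaska (2351.16)
Lowest: JetBlue (405.37)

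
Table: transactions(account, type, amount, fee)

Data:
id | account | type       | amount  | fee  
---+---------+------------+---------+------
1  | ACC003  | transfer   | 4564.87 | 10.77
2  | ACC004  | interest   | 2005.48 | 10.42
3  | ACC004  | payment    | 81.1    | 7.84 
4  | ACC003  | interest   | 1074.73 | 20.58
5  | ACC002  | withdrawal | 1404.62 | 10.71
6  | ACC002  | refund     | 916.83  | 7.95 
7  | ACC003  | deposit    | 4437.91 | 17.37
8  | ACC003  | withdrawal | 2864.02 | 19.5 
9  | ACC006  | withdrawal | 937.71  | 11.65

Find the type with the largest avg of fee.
SELECT type, AVG(fee) as val
FROM transactions
GROUP BY type
ORDER BY val DESC
LIMIT 1

Result: deposit with avg(fee) = 17.37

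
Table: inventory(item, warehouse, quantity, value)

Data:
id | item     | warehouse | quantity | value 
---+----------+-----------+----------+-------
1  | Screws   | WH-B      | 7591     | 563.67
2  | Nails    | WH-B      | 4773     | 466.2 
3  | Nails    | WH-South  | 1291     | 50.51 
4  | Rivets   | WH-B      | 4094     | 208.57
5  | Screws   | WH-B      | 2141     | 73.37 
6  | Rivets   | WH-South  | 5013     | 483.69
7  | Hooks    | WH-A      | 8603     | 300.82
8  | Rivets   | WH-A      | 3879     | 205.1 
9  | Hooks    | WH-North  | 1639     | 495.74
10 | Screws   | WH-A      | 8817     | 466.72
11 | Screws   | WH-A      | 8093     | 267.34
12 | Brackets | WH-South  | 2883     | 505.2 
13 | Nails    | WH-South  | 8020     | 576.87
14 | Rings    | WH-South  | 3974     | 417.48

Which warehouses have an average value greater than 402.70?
SELECT warehouse, AVG(value)
FROM inventory
GROUP BY warehouse
HAVING AVG(value) > 402.70

Result:
  WH-North: avg=495.74
  WH-South: avg=406.75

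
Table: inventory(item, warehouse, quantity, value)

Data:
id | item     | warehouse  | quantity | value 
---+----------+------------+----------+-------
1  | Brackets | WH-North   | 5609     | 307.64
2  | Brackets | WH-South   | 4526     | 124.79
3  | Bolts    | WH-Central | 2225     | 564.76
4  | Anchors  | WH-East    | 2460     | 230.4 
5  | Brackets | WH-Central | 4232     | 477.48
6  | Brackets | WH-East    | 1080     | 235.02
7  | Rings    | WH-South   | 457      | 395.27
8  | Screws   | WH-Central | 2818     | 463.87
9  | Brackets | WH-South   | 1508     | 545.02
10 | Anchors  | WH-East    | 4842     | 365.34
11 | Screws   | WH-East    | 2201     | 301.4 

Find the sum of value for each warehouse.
SELECT warehouse, SUM(value) as result
FROM inventory
GROUP BY warehouse

Result:
  WH-Central: 1506.11
  WH-East: 1132.16
  WH-North: 307.64
  WH-South: 1065.08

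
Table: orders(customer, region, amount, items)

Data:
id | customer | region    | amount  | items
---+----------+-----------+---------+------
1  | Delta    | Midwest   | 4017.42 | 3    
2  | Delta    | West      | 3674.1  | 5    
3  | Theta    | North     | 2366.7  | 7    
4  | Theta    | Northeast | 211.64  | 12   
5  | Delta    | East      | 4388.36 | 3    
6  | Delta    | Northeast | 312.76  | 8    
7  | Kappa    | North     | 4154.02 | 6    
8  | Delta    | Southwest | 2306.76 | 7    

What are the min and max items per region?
SELECT region, MIN(items), MAX(items)
FROM orders
GROUP BY region

Result:
  East: min=3, max=3
  Midwest: min=3, max=3
  North: min=6, max=7
  Northeast: min=8, max=12
  Southwest: min=7, max=7
  West: min=5, max=5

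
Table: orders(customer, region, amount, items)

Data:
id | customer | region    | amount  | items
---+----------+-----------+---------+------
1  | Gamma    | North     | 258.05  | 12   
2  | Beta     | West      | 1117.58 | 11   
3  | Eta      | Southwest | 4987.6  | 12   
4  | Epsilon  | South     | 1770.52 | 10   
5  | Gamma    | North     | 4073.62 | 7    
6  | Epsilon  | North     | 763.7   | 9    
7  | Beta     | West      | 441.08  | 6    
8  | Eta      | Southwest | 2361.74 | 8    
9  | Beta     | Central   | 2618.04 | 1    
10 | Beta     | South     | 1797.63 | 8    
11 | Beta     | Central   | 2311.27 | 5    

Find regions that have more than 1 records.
SELECT region, COUNT(*) as cnt
FROM orders
GROUP BY region
HAVING COUNT(*) > 1

Result:
  Central: 2
  North: 3
  South: 2
  Southwest: 2
  West: 2

Note: HAVING filters groups after aggregation, WHERE filters rows before.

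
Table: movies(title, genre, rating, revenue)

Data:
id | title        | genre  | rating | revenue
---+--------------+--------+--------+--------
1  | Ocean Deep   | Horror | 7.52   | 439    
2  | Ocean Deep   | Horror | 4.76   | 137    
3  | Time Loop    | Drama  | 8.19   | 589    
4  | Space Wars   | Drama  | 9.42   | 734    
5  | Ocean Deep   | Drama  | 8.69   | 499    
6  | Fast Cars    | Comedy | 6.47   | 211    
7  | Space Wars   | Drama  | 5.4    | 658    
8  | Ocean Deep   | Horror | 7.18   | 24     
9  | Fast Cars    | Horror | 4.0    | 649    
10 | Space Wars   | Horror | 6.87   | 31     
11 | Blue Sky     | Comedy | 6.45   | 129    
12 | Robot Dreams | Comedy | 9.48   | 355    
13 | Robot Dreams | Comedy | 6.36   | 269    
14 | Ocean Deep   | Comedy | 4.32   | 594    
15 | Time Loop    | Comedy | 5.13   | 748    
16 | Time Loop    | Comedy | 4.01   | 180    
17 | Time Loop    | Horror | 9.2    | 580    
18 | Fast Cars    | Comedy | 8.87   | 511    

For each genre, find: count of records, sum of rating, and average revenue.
SELECT genre,
       COUNT(*) as cnt,
       SUM(rating) as total_rating,
       AVG(revenue) as avg_revenue
FROM movies
GROUP BY genre

Result:
  Comedy: 8 records, 51.09 total rating, 374.63 avg revenue
  Drama: 4 records, 31.70 total rating, 620.00 avg revenue
  Horror: 6 records, 39.53 total rating, 310.00 avg revenue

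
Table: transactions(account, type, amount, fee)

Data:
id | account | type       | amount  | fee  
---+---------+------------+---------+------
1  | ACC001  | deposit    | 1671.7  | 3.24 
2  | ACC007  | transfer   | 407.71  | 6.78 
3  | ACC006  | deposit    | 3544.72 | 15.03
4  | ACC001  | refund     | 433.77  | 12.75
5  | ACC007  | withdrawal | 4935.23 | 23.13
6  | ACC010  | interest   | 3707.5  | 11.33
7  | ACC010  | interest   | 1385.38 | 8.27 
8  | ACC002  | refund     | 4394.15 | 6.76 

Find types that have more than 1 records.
SELECT type, COUNT(*) as cnt
FROM transactions
GROUP BY type
HAVING COUNT(*) > 1

Result:
  deposit: 2
  interest: 2
  refund: 2

Note: HAVING filters groups after aggregation, WHERE filters rows before.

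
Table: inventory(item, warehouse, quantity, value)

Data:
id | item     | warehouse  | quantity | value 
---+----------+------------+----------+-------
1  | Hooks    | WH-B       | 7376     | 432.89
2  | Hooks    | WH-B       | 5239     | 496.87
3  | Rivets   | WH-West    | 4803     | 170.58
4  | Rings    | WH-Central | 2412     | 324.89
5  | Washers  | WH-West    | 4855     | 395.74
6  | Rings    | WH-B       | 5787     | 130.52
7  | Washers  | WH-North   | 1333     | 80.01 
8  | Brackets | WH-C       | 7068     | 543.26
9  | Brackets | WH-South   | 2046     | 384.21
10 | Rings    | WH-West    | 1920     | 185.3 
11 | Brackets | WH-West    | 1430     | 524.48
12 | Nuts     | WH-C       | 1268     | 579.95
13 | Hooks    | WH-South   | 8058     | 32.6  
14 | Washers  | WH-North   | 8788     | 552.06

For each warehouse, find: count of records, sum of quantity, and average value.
SELECT warehouse,
       COUNT(*) as cnt,
       SUM(quantity) as total_quantity,
       AVG(value) as avg_value
FROM inventory
GROUP BY warehouse

Result:
  WH-B: 3 records, 18402 total quantity, 353.43 avg value
  WH-C: 2 records, 8336 total quantity, 561.61 avg value
  WH-Central: 1 records, 2412 total quantity, 324.89 avg value
  WH-North: 2 records, 10121 total quantity, 316.04 avg value
  WH-South: 2 records, 10104 total quantity, 208.41 avg value
  WH-West: 4 records, 13008 total quantity, 319.03 avg value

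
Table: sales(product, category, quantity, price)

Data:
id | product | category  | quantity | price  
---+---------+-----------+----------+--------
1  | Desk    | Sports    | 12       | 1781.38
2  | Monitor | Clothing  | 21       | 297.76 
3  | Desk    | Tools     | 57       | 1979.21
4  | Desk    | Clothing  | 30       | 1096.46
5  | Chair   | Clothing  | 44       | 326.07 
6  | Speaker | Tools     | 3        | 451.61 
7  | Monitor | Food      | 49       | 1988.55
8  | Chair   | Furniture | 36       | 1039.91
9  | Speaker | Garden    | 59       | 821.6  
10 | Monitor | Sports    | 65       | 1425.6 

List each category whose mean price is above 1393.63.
SELECT category, AVG(price)
FROM sales
GROUP BY category
HAVING AVG(price) > 1393.63

Result:
  Food: avg=1988.55
  Sports: avg=1603.49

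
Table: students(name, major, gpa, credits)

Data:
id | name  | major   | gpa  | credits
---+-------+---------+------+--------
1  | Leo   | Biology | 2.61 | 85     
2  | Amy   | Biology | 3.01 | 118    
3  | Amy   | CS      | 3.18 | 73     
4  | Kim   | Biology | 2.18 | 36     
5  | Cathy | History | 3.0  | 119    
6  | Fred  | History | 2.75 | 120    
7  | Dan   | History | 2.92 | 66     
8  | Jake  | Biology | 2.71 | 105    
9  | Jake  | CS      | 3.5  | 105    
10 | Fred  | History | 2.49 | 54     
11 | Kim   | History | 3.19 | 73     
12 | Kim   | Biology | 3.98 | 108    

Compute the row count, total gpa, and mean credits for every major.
SELECT major,
       COUNT(*) as cnt,
       SUM(gpa) as total_gpa,
       AVG(credits) as avg_credits
FROM students
GROUP BY major

Result:
  Biology: 5 records, 14.49 total gpa, 90.40 avg credits
  CS: 2 records, 6.68 total gpa, 89.00 avg credits
  History: 5 records, 14.35 total gpa, 86.40 avg credits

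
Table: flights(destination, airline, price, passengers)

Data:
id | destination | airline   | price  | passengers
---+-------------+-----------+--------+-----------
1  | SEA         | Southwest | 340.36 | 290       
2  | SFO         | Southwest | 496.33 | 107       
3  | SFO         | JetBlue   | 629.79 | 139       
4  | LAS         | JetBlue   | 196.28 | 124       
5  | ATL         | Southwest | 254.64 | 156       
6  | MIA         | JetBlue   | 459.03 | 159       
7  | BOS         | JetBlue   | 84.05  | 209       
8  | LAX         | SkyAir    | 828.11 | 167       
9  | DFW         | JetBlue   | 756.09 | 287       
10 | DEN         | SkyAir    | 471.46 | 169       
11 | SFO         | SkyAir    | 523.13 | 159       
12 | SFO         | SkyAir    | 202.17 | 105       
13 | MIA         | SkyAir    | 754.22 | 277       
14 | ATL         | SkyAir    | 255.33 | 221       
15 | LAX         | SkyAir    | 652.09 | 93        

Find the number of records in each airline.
SELECT airline, COUNT(*) as count
FROM flights
GROUP BY airline

Result:
  JetBlue: 5
  SkyAir: 7
  Southwest: 3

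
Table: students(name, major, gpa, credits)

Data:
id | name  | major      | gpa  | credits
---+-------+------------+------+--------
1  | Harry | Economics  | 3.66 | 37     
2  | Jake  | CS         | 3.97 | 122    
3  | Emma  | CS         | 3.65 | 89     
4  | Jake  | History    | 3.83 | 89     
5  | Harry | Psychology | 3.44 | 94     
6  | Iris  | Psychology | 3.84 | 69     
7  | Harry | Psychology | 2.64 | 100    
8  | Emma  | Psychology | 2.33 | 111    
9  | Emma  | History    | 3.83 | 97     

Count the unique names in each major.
SELECT major, COUNT(DISTINCT name)
FROM students
GROUP BY major

Result:
  CS: 2 distinct
  Economics: 1 distinct
  History: 2 distinct
  Psychology: 3 distinct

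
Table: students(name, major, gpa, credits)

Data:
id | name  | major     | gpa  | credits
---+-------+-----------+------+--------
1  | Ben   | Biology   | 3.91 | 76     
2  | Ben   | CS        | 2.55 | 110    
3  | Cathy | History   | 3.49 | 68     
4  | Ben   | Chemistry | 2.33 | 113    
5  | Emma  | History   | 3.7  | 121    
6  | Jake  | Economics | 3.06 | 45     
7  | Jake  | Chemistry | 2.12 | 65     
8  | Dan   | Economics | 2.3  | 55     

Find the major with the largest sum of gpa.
SELECT major, SUM(gpa) as val
FROM students
GROUP BY major
ORDER BY val DESC
LIMIT 1

Result: History with sum(gpa) = 7.19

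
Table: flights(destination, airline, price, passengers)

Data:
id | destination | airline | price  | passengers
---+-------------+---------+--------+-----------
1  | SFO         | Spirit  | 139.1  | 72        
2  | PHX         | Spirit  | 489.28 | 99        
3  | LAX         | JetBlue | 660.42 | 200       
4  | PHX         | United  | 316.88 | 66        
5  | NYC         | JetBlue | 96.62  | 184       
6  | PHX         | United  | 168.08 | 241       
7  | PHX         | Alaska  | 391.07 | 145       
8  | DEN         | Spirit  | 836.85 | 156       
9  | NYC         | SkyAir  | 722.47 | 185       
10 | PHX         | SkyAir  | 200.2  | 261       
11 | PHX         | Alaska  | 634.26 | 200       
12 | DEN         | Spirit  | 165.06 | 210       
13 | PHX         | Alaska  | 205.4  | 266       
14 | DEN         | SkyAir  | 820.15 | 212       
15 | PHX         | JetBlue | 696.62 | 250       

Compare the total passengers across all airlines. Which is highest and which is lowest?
SELECT airline, SUM(passengers)
FROM flights
GROUP BY airline
ORDER BY SUM(passengers)

All groups:
  United: 307
  Spirit: 537
  Alaska: 611
  JetBlue: 634
  SkyAir: 658

Highest: SkyAir (658)
Lowest: United (307)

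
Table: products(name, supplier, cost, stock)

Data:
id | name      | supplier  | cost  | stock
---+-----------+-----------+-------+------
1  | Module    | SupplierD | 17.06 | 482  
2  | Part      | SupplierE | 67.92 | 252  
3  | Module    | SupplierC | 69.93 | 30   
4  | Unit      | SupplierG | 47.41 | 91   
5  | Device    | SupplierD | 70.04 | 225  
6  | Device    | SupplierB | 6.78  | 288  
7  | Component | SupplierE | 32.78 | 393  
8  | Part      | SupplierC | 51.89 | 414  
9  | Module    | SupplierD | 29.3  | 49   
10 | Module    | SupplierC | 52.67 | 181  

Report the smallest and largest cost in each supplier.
SELECT supplier, MIN(cost), MAX(cost)
FROM products
GROUP BY supplier

Result:
  SupplierB: min=6.78, max=6.78
  SupplierC: min=51.89, max=69.93
  SupplierD: min=17.06, max=70.04
  SupplierE: min=32.78, max=67.92
  SupplierG: min=47.41, max=47.41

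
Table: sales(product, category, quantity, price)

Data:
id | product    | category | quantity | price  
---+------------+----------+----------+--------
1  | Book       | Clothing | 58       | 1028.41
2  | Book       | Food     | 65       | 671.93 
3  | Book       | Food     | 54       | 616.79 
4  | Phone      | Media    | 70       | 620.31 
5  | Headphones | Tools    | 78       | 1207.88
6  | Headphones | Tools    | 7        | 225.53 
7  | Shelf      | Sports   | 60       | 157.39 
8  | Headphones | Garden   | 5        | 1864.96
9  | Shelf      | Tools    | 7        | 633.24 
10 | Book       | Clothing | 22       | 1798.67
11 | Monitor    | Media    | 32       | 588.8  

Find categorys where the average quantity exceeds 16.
SELECT category, AVG(quantity)
FROM sales
GROUP BY category
HAVING AVG(quantity) > 16

Result:
  Clothing: avg=40.00
  Food: avg=59.50
  Media: avg=51.00
  Sports: avg=60.00
  Tools: avg=30.67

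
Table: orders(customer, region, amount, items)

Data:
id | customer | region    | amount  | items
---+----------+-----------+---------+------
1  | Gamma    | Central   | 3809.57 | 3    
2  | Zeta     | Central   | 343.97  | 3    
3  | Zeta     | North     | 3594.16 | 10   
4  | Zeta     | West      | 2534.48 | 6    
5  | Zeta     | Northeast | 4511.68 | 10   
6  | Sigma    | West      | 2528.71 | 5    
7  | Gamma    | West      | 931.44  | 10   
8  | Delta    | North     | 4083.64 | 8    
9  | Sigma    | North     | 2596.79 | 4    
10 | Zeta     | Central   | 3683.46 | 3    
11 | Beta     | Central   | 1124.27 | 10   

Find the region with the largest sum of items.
SELECT region, SUM(items) as val
FROM orders
GROUP BY region
ORDER BY val DESC
LIMIT 1

Result: North with sum(items) = 22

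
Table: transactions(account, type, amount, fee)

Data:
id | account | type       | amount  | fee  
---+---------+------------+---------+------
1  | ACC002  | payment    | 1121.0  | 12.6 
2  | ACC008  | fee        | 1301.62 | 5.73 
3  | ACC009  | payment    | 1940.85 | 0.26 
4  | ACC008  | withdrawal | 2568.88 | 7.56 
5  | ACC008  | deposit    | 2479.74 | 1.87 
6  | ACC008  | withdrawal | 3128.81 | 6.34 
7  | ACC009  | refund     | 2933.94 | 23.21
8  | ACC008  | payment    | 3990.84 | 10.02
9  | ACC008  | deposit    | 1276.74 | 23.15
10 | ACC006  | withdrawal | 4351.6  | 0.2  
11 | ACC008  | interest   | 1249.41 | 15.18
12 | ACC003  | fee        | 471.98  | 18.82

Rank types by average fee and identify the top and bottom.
SELECT type, AVG(fee)
FROM transactions
GROUP BY type
ORDER BY AVG(fee)

All groups:
  withdrawal: 4.70
  payment: 7.63
  fee: 12.28
  deposit: 12.51
  interest: 15.18
  refund: 23.21

Highest: refund (23.21)
Lowest: withdrawal (4.70)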